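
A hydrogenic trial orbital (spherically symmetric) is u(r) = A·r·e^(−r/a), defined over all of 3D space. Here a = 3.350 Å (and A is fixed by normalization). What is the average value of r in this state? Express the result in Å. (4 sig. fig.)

The expectation value is the |u|²-weighted average of r: ∫ r|u|² 4πr² dr.
Evaluating both integrals, ⟨r⟩ = 5·a/2.
With a = 3.350, ⟨r⟩ = 8.3750.

⟨r⟩ ≈ 8.375 Å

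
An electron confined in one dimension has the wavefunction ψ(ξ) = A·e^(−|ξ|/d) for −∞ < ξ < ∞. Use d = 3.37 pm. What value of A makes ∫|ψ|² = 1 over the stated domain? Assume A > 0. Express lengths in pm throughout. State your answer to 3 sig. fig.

A ≈ 0.545 pm^(-1/2)

We need A² ∫|f|² dξ = 1, taking the integral from −∞ to ∞.
Using ∫₀^∞ ξⁿ e^(−αξ) dξ = n!/αⁿ⁺¹, with ψ = A·e^(−|ξ|/d), the integral evaluates to A²·[d].
Plugging in d = 3.37 yields A = 0.5447.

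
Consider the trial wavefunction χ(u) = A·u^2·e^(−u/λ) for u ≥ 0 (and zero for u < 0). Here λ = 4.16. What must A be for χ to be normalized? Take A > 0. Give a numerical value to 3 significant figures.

We need A² ∫|f|² du = 1, taking the integral from 0 to ∞.
Recall ∫₀^∞ u^m e^(−u/β) du = m!·β^(m+1), with χ = A·u^2·e^(−u/λ), the integral evaluates to A²·[3·λ^5/4].
Setting this equal to 1 gives A² = 1/(3·λ^5/4).
Plugging in λ = 4.16 yields A = 0.03271.

A ≈ 0.0327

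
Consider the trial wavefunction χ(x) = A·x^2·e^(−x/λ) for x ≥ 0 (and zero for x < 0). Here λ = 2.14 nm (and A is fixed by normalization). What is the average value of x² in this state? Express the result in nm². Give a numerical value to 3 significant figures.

⟨x^2⟩ ≈ 34.3 nm^2

⟨x²⟩ = ∫ x^2 |χ|² dx over the full domain.
With ∫₀^∞ x^6 e^(−αx) dx = 6!/α^7, evaluating both integrals, ⟨x²⟩ = 15·λ^2/2.
With λ = 2.14, ⟨x^2⟩ = 34.35.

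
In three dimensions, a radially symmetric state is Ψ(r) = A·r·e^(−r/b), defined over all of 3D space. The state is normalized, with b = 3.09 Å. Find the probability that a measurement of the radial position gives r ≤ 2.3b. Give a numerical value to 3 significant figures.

P = ∫ |Ψ|² 4πr² dr over r ≤ 2.3b.
A² is fixed by ∫₀^∞ 4πr²|Ψ|² dr = 1, i.e. A² = (3·π·b^5)^(−1).
Substituting u = r/b, A², 4π and the length scale all cancel in the ratio: P = ∫_{0}^{2.3} u^4·e^(-2·u) du / ∫_{0}^{∞} u^4·e^(-2·u) du.
An antiderivative of u^4·e^(-2·u) is -(u^4/2 + u^3 + 3·u^2/2 + 3·u/2 + 3/4)·e^(-2·u); evaluating from 0 to 2.3 gives ≈ 0.36507, while the full integral is 3/4.
The region integral divided by the full integral gives P = 0.4868.

P ≈ 0.487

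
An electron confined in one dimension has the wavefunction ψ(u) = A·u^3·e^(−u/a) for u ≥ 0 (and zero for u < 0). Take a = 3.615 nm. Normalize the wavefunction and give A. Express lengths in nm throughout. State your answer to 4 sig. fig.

A ≈ 0.004694 nm^(-7/2)

Require ∫ |ψ|² du = 1 over the whole domain.
With ∫₀^∞ u^6 e^(−αu) du = 6!/α^7, with ψ = A·u^3·e^(−u/a), the integral evaluates to A²·[45·a^7/8].
Hence A² = 1/[45·a^7/8].
With a = 3.615: A² = 0.000022035 and A = 0.0046942.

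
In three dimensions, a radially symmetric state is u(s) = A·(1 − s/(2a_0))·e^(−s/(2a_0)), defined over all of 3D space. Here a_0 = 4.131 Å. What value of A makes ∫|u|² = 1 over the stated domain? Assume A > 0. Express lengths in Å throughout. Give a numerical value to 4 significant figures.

A ≈ 0.02376 Å^(-3/2)

The normalization condition is ∫|u|² 4πs² ds = 1 from 0 to ∞.
In 3D with spherical symmetry the volume element is 4πs² ds.
With ∫₀^∞ s^4 e^(−αs) ds = 4!/α^5, the integral (without the A² prefactor) comes out to 8·π·a_0^3.
So A² = (8·π·a_0^3)^(−1).
Substituting a_0 = 4.131 gives A² = 0.00056441, so A = 0.023757.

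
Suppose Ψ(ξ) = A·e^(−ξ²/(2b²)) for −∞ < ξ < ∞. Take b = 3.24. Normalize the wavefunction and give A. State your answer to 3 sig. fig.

Normalization requires ∫|Ψ|² dξ = 1, integrated from −∞ to ∞.
With Ψ = A·e^(−ξ²/(2b²)), the integral evaluates to A²·[√(π)·b].
Setting this equal to 1 gives A² = 1/(√(π)·b).
Substituting b = 3.24 gives A² = 0.1741, so A = 0.4173.

A ≈ 0.417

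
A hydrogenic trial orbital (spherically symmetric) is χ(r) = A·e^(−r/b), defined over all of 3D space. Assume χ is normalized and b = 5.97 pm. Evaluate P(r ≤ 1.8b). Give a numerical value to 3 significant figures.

Integrate the radial probability density 4πr²|χ|² over r ≤ 1.8b.
A² is fixed by ∫₀^∞ 4πr²|χ|² dr = 1, i.e. A² = (π·b^3)^(−1).
Let u = r/b; then A², 4π and the length scale all cancel, so P = ∫_{0}^{1.8} u^2·e^(-2·u) du ÷ ∫_{0}^{∞} u^2·e^(-2·u) du.
An antiderivative of u^2·e^(-2·u) is -(2·u^2 + 2·u + 1)·e^(-2·u)/4; evaluating from 0 to 1.8 gives 1/4 - 277·e^(-18/5)/100, while the full integral is 1/4.
Taking the ratio yields P = 0.6973.

P ≈ 0.697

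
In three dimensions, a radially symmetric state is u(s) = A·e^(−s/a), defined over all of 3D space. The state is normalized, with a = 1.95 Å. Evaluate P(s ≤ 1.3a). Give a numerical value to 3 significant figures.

With dV = 4πs²ds, the probability is ∫|u|² dV over s ≤ 1.3a.
Normalization gives A² = 1/(π·a^3).
In terms of t = s/a (A², 4π and the length scale all cancel between numerator and denominator), P = [∫_{0}^{1.3} t^2·e^(-2·t) dt] / [∫_{0}^{∞} t^2·e^(-2·t) dt].
An antiderivative of t^2·e^(-2·t) is -(2·t^2 + 2·t + 1)·e^(-2·t)/4; evaluating from 0 to 1.3 gives 1/4 - 349·e^(-13/5)/200, while the full integral is 1/4.
This evaluates to P = 0.4816.

P ≈ 0.482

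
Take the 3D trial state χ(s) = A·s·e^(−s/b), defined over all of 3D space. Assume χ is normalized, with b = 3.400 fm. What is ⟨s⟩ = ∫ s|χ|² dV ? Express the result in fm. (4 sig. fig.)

⟨s⟩ ≈ 8.500 fm

The expectation value is the |χ|²-weighted average of s: ∫ s|χ|² 4πs² ds.
Evaluating both integrals, ⟨s⟩ = 5·b/2.
With b = 3.400, ⟨s⟩ = 8.5000.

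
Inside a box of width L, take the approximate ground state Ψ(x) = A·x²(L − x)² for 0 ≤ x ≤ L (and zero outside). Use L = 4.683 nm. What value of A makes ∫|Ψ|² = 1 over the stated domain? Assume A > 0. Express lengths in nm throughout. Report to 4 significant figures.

Normalization requires ∫|Ψ|² dx = 1, integrated from 0 to L.
Expanding the polynomial and integrating term by term, with Ψ = A·x²(L − x)², the integral evaluates to A²·[L^9/630].
With L = 4.683: A² = 0.00058160 and A = 0.024116.

A ≈ 0.02412 nm^(-9/2)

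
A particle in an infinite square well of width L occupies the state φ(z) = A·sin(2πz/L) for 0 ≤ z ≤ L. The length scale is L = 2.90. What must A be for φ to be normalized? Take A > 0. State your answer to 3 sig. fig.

We need A² ∫|f|² dz = 1, taking the integral from 0 to L.
With ∫₀^L sin²(nπz/L) dz = L/2, carrying out the integral gives A² · L/2.
Plugging in L = 2.90 yields A = 0.8305.

A ≈ 0.830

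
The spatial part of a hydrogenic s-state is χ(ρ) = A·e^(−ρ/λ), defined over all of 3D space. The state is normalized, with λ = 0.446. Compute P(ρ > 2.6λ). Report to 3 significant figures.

P ≈ 0.109

Integrate the radial probability density 4πρ²|χ|² over ρ > 2.6λ.
A² is fixed by ∫₀^∞ 4πρ²|χ|² dρ = 1, i.e. A² = (π·λ^3)^(−1).
In terms of u = ρ/λ (A², 4π and the length scale all cancel between numerator and denominator), P = [∫_{2.6}^{∞} u^2·e^(-2·u) du] / [∫_{0}^{∞} u^2·e^(-2·u) du].
An antiderivative of u^2·e^(-2·u) is -(2·u^2 + 2·u + 1)·e^(-2·u)/4; evaluating from 2.6 to ∞ gives 493·e^(-26/5)/100, while the full integral is 1/4.
The region integral divided by the full integral gives P = 0.1088.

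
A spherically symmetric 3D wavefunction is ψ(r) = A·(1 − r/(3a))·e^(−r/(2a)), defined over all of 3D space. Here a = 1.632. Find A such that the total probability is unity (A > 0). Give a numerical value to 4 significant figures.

We need A² ∫|f|² 4πr² dr = 1, taking the integral from 0 to ∞.
The angular integral contributes 4π, leaving ∫₀^∞ r²|ψ|² dr.
Recall ∫₀^∞ r^m e^(−r/β) dr = m!·β^(m+1), the integral (without the A² prefactor) comes out to 8·π·a^3/3.
Substituting a = 1.632 gives A² = 0.027461, so A = 0.16571.

A ≈ 0.1657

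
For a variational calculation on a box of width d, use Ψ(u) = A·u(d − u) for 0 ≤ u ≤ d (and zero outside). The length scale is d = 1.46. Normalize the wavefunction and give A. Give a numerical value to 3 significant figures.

A ≈ 2.13

Normalization requires ∫|Ψ|² du = 1, integrated from 0 to d.
With Ψ = A·u(d − u), the integral evaluates to A²·[d^5/30].
Setting this equal to 1 gives A² = 1/(d^5/30).
Plugging in d = 1.46 yields A = 2.127.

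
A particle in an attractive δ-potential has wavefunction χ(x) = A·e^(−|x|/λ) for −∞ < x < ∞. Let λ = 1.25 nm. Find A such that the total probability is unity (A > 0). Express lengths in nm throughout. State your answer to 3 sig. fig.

A ≈ 0.894 nm^(-1/2)

Require ∫ |χ|² dx = 1 over the whole domain.
With ∫₀^∞ x^0 e^(−αx) dx = 0!/α^1, ∫|χ|² dx = A²·(λ).
Substituting λ = 1.25 gives A² = 0.8000, so A = 0.8944.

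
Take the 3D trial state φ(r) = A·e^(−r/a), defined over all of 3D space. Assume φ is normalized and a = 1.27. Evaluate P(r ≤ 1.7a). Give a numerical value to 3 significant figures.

P = ∫ |φ|² 4πr² dr over r ≤ 1.7a.
Normalization gives A² = 1/(π·a^3).
In terms of u = r/a (A², 4π and the length scale all cancel between numerator and denominator), P = [∫_{0}^{1.7} u^2·e^(-2·u) du] / [∫_{0}^{∞} u^2·e^(-2·u) du].
Using ∫ u^2·e^(-2·u) du = -(2·u^2 + 2·u + 1)·e^(-2·u)/4, the numerator is 1/4 - 509·e^(-17/5)/200 and the denominator is 1/4.
Taking the ratio yields P = 0.6603.

P ≈ 0.660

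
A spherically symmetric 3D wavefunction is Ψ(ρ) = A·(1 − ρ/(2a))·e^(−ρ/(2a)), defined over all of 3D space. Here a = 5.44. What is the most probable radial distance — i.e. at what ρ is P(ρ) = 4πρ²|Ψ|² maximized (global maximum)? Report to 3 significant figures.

ρ ≈ 28.5

Differentiate P(ρ) = 4πρ²|Ψ|² with respect to ρ and set to zero.
Solving yields ρ = a·(√(5) + 3).
With a = 5.44, the most probable radial distance is 28.48.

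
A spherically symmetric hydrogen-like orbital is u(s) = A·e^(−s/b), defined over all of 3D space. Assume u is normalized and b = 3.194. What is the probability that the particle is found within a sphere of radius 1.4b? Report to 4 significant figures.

P ≈ 0.5305

With dV = 4πs²ds, the probability is ∫|u|² dV over s ≤ 1.4b.
Normalization gives A² = 1/(π·b^3).
Substituting t = s/b, A², 4π and the length scale all cancel in the ratio: P = ∫_{0}^{1.4} t^2·e^(-2·t) dt / ∫_{0}^{∞} t^2·e^(-2·t) dt.
An antiderivative of t^2·e^(-2·t) is -(2·t^2 + 2·t + 1)·e^(-2·t)/4; evaluating from 0 to 1.4 gives 1/4 - 193·e^(-14/5)/100, while the full integral is 1/4.
This evaluates to P = 0.53055.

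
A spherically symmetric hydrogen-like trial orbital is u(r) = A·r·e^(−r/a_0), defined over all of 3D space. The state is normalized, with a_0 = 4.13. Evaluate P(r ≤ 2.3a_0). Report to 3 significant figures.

P ≈ 0.487

With dV = 4πr²dr, the probability is ∫|u|² dV over r ≤ 2.3a_0.
A² is fixed by ∫₀^∞ 4πr²|u|² dr = 1, i.e. A² = (3·π·a_0^5)^(−1).
In terms of t = r/a_0 (A², 4π and the length scale all cancel between numerator and denominator), P = [∫_{0}^{2.3} t^4·e^(-2·t) dt] / [∫_{0}^{∞} t^4·e^(-2·t) dt].
Using ∫ t^4·e^(-2·t) dt = -(t^4/2 + t^3 + 3·t^2/2 + 3·t/2 + 3/4)·e^(-2·t), the numerator is ≈ 0.36507 and the denominator is 3/4.
This evaluates to P = 0.4868.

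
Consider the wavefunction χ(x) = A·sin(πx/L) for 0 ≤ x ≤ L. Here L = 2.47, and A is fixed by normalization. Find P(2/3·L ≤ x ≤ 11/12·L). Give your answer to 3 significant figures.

|χ|² is the probability density, so P = ∫_{2/3·L}^{11/12·L} |χ|² dx.
With A² fixed by ∫|χ|² = 1, i.e. A² = (L/2)^(−1), substitute and integrate.
In terms of u = x/L (A² and the length scale cancel between numerator and denominator), P = [∫_{2/3}^{11/12} sin(π·u)^2 du] / [∫_{0}^{1} sin(π·u)^2 du].
Using ∫ sin(π·u)^2 du = u/2 - sin(2·π·u)/(4·π), the numerator is -√(3)/(8·π) + 1/(8·π) + 1/8 and the denominator is 1/2.
Evaluating gives P = (-√(3) + 1 + π)/(4·π).

P ≈ 0.192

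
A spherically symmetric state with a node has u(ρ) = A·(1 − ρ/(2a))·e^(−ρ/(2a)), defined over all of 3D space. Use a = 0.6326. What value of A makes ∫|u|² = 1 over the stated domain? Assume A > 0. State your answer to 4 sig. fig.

We need A² ∫|f|² 4πρ² dρ = 1, taking the integral from 0 to ∞.
In 3D with spherical symmetry the volume element is 4πρ² dρ.
∫|u|² 4πρ² dρ = A²·(8·π·a^3).
So A² = (8·π·a^3)^(−1).
Plugging in a = 0.6326 yields A = 0.39645.

A ≈ 0.3964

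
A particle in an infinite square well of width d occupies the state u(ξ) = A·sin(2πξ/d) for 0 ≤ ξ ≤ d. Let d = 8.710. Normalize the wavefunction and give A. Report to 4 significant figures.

We need A² ∫|f|² dξ = 1, taking the integral from 0 to d.
The integral (without the A² prefactor) comes out to d/2.
With d = 8.710: A² = 0.22962 and A = 0.47919.

A ≈ 0.4792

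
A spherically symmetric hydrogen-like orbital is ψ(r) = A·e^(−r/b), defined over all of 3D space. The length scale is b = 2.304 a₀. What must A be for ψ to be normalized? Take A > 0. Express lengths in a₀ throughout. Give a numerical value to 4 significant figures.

The normalization condition is ∫|ψ|² 4πr² dr = 1 from 0 to ∞.
Using ∫₀^∞ rⁿ e^(−αr) dr = n!/αⁿ⁺¹, carrying out the integral gives A² · π·b^3.
Substituting b = 2.304 gives A² = 0.026026, so A = 0.16132.

A ≈ 0.1613 a₀^(-3/2)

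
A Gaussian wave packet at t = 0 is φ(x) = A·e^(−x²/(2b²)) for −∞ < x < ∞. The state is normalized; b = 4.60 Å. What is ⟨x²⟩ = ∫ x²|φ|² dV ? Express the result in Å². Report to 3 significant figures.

⟨x^2⟩ ≈ 10.6 Å^2

⟨x²⟩ = ∫ x^2 |φ|² dx over the full domain.
Evaluating both integrals, ⟨x²⟩ = b^2/2.
Putting b = 4.60 gives 10.58.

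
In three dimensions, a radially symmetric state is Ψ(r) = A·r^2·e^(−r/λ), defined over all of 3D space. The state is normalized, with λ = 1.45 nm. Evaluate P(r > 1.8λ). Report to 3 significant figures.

With dV = 4πr²dr, the probability is ∫|Ψ|² dV over r > 1.8λ.
The full normalization integral is A²·[45·π·λ^7/2] = 1, fixing A².
In terms of u = r/λ (A², 4π and the length scale all cancel between numerator and denominator), P = [∫_{1.8}^{∞} u^6·e^(-2·u) du] / [∫_{0}^{∞} u^6·e^(-2·u) du].
An antiderivative of u^6·e^(-2·u) is -(4·u^6 + 12·u^5 + 30·u^4 + 60·u^3 + 90·u^2 + 90·u + 45)·e^(-2·u)/8; evaluating from 1.8 to ∞ gives ≈ 5.2128, while the full integral is 45/8.
Taking the ratio yields P = 0.9267.

P ≈ 0.927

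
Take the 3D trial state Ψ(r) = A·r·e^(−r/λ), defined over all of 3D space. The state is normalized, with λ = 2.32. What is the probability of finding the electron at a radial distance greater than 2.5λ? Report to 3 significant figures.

P ≈ 0.440

P = ∫ |Ψ|² 4πr² dr over r > 2.5λ.
A² is fixed by ∫₀^∞ 4πr²|Ψ|² dr = 1, i.e. A² = (3·π·λ^5)^(−1).
Let u = r/λ; then A², 4π and the length scale all cancel, so P = ∫_{2.5}^{∞} u^4·e^(-2·u) du ÷ ∫_{0}^{∞} u^4·e^(-2·u) du.
Using ∫ u^4·e^(-2·u) du = -(u^4/2 + u^3 + 3·u^2/2 + 3·u/2 + 3/4)·e^(-2·u), the numerator is 1569·e^(-5)/32 and the denominator is 3/4.
The region integral divided by the full integral gives P = 0.4405.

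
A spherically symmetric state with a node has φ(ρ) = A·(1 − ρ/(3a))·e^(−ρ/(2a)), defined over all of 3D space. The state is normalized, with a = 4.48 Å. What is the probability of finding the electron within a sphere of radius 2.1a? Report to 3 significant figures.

P ≈ 0.331

With dV = 4πρ²dρ, the probability is ∫|φ|² dV over ρ ≤ 2.1a.
A² is fixed by ∫₀^∞ 4πρ²|φ|² dρ = 1, i.e. A² = (8·π·a^3/3)^(−1).
Substituting u = ρ/a, A², 4π and the length scale all cancel in the ratio: P = ∫_{0}^{2.1} u^2·(1 - u/3)^2·e^(-u) du / ∫_{0}^{∞} u^2·(1 - u/3)^2·e^(-u) du.
Using ∫ u^2·(1 - u/3)^2·e^(-u) du = (-u^4 + 2·u^3 - 3·u^2 - 6·u - 6)·e^(-u)/9, the numerator is ≈ 0.22098 and the denominator is 2/3.
Taking the ratio yields P = 0.3315.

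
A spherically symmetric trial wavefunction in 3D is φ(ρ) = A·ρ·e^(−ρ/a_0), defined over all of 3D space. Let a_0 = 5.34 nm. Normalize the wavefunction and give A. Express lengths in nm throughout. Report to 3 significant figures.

A ≈ 0.00494 nm^(-5/2)

Normalization requires ∫|φ|² 4πρ² dρ = 1, integrated from 0 to ∞.
(Spherical symmetry: dV = 4πρ² dρ.)
With φ = A·ρ·e^(−ρ/a_0), the integral evaluates to A²·[3·π·a_0^5].
With a_0 = 5.34: A² = 0.00002444 and A = 0.004943.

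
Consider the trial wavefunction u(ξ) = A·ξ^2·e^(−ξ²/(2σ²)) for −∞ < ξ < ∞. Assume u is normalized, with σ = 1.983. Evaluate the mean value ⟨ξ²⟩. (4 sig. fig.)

The expectation value is the |u|²-weighted average of ξ^2: ∫ ξ^2|u|² dξ.
The ratio of the moment integral to the normalization integral gives ⟨ξ²⟩ = 5·σ^2/2.
Putting σ = 1.983 gives 9.8307.

⟨ξ^2⟩ ≈ 9.831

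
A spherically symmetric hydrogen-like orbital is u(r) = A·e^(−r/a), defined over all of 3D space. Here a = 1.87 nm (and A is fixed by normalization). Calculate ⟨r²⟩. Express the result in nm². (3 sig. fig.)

⟨r^2⟩ ≈ 10.5 nm^2

⟨r²⟩ = ∫ r^2 |u|² 4πr² dr over the full domain.
Since the A² factors cancel between numerator and denominator, ⟨r²⟩ = 3·a^2.
Putting a = 1.87 gives 10.49.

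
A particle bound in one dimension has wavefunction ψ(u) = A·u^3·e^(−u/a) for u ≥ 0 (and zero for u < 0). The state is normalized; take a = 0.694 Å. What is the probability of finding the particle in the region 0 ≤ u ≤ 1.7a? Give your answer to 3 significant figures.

The probability is P = ∫ |ψ|² du over [0, 1.7a].
Since A² = 1/(45·a^7/8), this is the region integral divided by the full normalization integral.
Let t = u/a; then A² and the length scale cancel, so P = ∫_{0}^{1.7} t^6·e^(-2·t) dt ÷ ∫_{0}^{∞} t^6·e^(-2·t) dt.
With ∫ t^6·e^(-2·t) dt = -(4·t^6 + 12·t^5 + 30·t^4 + 60·t^3 + 90·t^2 + 90·t + 45)·e^(-2·t)/8 + C, the region integral is ≈ 0.32542 and the full one is 45/8.
Evaluating gives P = 0.05785.

P ≈ 0.0579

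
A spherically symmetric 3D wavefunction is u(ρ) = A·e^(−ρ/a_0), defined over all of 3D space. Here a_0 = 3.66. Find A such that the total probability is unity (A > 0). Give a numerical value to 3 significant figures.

The normalization condition is ∫|u|² 4πρ² dρ = 1 from 0 to ∞.
In 3D with spherical symmetry the volume element is 4πρ² dρ.
Using ∫₀^∞ ρⁿ e^(−αρ) dρ = n!/αⁿ⁺¹, with u = A·e^(−ρ/a_0), the integral evaluates to A²·[π·a_0^3].
So A² = (π·a_0^3)^(−1).
Plugging in a_0 = 3.66 yields A = 0.08058.

A ≈ 0.0806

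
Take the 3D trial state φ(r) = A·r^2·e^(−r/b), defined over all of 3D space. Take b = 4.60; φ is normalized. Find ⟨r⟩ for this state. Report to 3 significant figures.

⟨r⟩ ≈ 16.1

By definition ⟨r⟩ = ∫ r |φ(r)|² 4πr² dr.
The ratio of the moment integral to the normalization integral gives ⟨r⟩ = 7·b/2.
With b = 4.60, ⟨r⟩ = 16.10.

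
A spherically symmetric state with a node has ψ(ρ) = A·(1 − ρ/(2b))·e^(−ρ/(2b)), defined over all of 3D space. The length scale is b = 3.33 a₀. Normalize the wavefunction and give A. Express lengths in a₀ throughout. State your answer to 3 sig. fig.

Normalization requires ∫|ψ|² 4πρ² dρ = 1, integrated from 0 to ∞.
The angular integral contributes 4π, leaving ∫₀^∞ ρ²|ψ|² dρ.
With ψ = A·(1 − ρ/(2b))·e^(−ρ/(2b)), the integral evaluates to A²·[8·π·b^3].
So A² = (8·π·b^3)^(−1).
With b = 3.33: A² = 0.001078 and A = 0.03283.

A ≈ 0.0328 a₀^(-3/2)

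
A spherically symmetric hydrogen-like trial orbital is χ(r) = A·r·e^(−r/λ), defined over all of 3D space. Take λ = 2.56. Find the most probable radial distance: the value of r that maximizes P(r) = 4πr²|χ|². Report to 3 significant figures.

r ≈ 5.12

Differentiate P(r) = 4πr²|χ|² with respect to r and set to zero.
Solving yields r = 2·λ.
With λ = 2.56, the most probable radial distance is 5.120.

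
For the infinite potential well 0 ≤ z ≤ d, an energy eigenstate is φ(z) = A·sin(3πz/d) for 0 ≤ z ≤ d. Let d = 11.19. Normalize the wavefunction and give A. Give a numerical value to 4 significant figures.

A ≈ 0.4228

Normalization requires ∫|φ|² dz = 1, integrated from 0 to d.
With ∫₀^d sin²(nπz/d) dz = d/2, the integral (without the A² prefactor) comes out to d/2.
Hence A² = 1/[d/2].
With d = 11.19: A² = 0.17873 and A = 0.42277.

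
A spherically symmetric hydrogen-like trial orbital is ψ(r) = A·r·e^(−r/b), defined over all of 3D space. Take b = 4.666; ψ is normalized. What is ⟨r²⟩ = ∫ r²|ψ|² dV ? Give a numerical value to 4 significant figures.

⟨r²⟩ = ∫ r^2 |ψ|² 4πr² dr over the full domain.
With ∫₀^∞ r^6 e^(−αr) dr = 6!/α^7, since the A² factors cancel between numerator and denominator, ⟨r²⟩ = 15·b^2/2.
With b = 4.666, ⟨r^2⟩ = 163.29.

⟨r^2⟩ ≈ 163.3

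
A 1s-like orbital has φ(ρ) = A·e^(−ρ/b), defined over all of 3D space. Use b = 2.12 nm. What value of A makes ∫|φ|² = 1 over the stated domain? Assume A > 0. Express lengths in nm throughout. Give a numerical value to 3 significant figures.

A ≈ 0.183 nm^(-3/2)

The normalization condition is ∫|φ|² 4πρ² dρ = 1 from 0 to ∞.
With φ = A·e^(−ρ/b), the integral evaluates to A²·[π·b^3].
Hence A² = 1/[π·b^3].
With b = 2.12: A² = 0.03341 and A = 0.1828.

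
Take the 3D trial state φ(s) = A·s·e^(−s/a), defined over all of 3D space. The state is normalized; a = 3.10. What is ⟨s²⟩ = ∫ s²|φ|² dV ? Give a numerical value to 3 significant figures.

⟨s²⟩ = ∫ s^2 |φ|² 4πs² ds over the full domain.
With ∫₀^∞ s^6 e^(−αs) ds = 6!/α^7, since the A² factors cancel between numerator and denominator, ⟨s²⟩ = 15·a^2/2.
With a = 3.10, ⟨s^2⟩ = 72.08.

⟨s^2⟩ ≈ 72.1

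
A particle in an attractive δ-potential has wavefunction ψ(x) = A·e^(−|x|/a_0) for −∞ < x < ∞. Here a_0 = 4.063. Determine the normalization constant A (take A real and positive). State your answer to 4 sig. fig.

Require ∫ |ψ|² dx = 1 over the whole domain.
Using ∫₀^∞ xⁿ e^(−αx) dx = n!/αⁿ⁺¹, with ψ = A·e^(−|x|/a_0), the integral evaluates to A²·[a_0].
Hence A² = 1/[a_0].
Substituting a_0 = 4.063 gives A² = 0.24612, so A = 0.49611.

A ≈ 0.4961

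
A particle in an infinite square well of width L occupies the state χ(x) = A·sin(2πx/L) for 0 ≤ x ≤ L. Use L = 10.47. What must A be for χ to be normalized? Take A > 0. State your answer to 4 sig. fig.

A ≈ 0.4371

We need A² ∫|f|² dx = 1, taking the integral from 0 to L.
Carrying out the integral gives A² · L/2.
With L = 10.47: A² = 0.19102 and A = 0.43706.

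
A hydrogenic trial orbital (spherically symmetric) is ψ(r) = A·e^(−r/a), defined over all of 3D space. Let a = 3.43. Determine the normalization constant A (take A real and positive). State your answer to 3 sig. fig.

Normalization requires ∫|ψ|² 4πr² dr = 1, integrated from 0 to ∞.
The integral (without the A² prefactor) comes out to π·a^3.
So A² = (π·a^3)^(−1).
Substituting a = 3.43 gives A² = 0.007888, so A = 0.08881.

A ≈ 0.0888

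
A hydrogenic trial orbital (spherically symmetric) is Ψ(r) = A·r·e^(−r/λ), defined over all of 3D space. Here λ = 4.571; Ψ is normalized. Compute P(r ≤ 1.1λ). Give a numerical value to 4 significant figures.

P ≈ 0.07250

P = ∫ |Ψ|² 4πr² dr over r ≤ 1.1λ.
Normalization gives A² = 1/(3·π·λ^5).
Let u = r/λ; then A², 4π and the length scale all cancel, so P = ∫_{0}^{1.1} u^4·e^(-2·u) du ÷ ∫_{0}^{∞} u^4·e^(-2·u) du.
An antiderivative of u^4·e^(-2·u) is -(u^4/2 + u^3 + 3·u^2/2 + 3·u/2 + 3/4)·e^(-2·u); evaluating from 0 to 1.1 gives ≈ 0.0543722, while the full integral is 3/4.
Taking the ratio yields P = 0.072496.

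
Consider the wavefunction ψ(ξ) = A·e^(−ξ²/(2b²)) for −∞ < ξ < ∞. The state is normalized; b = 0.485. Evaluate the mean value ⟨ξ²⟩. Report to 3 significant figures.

The expectation value is the |ψ|²-weighted average of ξ^2: ∫ ξ^2|ψ|² dξ.
With ∫_{−∞}^{∞} ξ^(2m) e^(−αξ²) dξ = (2m−1)!!·√π / (2^m α^(m+1/2)), since the A² factors cancel between numerator and denominator, ⟨ξ²⟩ = b^2/2.
With b = 0.485, ⟨ξ^2⟩ = 0.1176.

⟨ξ^2⟩ ≈ 0.118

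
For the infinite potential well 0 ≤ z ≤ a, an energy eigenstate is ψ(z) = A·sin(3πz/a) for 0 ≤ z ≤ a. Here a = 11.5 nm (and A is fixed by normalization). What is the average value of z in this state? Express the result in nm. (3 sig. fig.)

⟨z⟩ ≈ 5.75 nm

⟨z⟩ = ∫ z |ψ|² dz over the full domain.
With ∫₀^a sin²(nπz/a) dz = a/2, evaluating both integrals, ⟨z⟩ = a/2.
With a = 11.5, ⟨z⟩ = 5.750.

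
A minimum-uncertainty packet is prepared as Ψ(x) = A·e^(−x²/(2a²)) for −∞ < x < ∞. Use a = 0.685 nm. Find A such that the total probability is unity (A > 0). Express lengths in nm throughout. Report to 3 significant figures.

A ≈ 0.908 nm^(-1/2)

We need A² ∫|f|² dx = 1, taking the integral from −∞ to ∞.
Using the Gaussian integral ∫_{−∞}^{∞} e^(−αx²) dx = √(π/α), ∫|Ψ|² dx = A²·(√(π)·a).
Setting this equal to 1 gives A² = 1/(√(π)·a).
Plugging in a = 0.685 yields A = 0.9075.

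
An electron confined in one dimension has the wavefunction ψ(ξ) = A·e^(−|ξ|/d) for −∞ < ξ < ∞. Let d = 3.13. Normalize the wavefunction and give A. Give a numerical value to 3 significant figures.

The normalization condition is ∫|ψ|² dξ = 1 from −∞ to ∞.
Carrying out the integral gives A² · d.
Hence A² = 1/[d].
With d = 3.13: A² = 0.3195 and A = 0.5652.

A ≈ 0.565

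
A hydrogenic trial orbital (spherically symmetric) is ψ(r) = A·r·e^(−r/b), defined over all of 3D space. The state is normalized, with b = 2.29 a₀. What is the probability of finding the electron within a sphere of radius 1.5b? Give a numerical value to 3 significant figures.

P = ∫ |ψ|² 4πr² dr over r ≤ 1.5b.
Normalization gives A² = 1/(3·π·b^5).
Substituting u = r/b, A², 4π and the length scale all cancel in the ratio: P = ∫_{0}^{1.5} u^4·e^(-2·u) du / ∫_{0}^{∞} u^4·e^(-2·u) du.
With ∫ u^4·e^(-2·u) du = -(u^4/2 + u^3 + 3·u^2/2 + 3·u/2 + 3/4)·e^(-2·u) + C, the region integral is 3/4 - 393·e^(-3)/32 and the full one is 3/4.
Taking the ratio yields P = 0.1847.

P ≈ 0.185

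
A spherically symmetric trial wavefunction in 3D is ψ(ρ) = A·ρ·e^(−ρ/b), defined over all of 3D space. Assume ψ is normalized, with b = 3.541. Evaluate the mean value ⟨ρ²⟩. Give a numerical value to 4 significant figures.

⟨ρ^2⟩ ≈ 94.04

The expectation value is the |ψ|²-weighted average of ρ^2: ∫ ρ^2|ψ|² 4πρ² dρ.
The ratio of the moment integral to the normalization integral gives ⟨ρ²⟩ = 15·b^2/2.
With b = 3.541, ⟨ρ^2⟩ = 94.040.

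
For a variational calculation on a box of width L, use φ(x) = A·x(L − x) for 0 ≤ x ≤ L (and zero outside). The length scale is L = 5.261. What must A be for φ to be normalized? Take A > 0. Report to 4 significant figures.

Normalization requires ∫|φ|² dx = 1, integrated from 0 to L.
Expanding the polynomial and integrating term by term, with φ = A·x(L − x), the integral evaluates to A²·[L^5/30].
Substituting L = 5.261 gives A² = 0.0074435, so A = 0.086276.

A ≈ 0.08628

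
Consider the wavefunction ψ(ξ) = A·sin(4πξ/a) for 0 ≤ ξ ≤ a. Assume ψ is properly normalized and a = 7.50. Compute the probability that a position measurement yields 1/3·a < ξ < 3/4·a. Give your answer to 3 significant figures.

The probability is P = ∫ |ψ|² dξ over [1/3·a, 3/4·a].
The normalization integral ∫|ψ|²dξ over the whole domain equals a/2·A², and A² cancels in the ratio.
Substituting u = ξ/a, A² and the length scale cancel in the ratio: P = ∫_{1/3}^{3/4} sin(4·π·u)^2 du / ∫_{0}^{1} sin(4·π·u)^2 du.
An antiderivative of sin(4·π·u)^2 is u/2 - sin(4·π·u)·cos(4·π·u)/(8·π); evaluating from 1/3 to 3/4 gives √(3)/(32·π) + 5/24, while the full integral is 1/2.
Taking the ratio, P = √(3)/(16·π) + 5/12.

P ≈ 0.451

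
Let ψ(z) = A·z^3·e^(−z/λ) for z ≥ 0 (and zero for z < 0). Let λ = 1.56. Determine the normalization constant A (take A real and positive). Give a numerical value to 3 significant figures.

A ≈ 0.0889

We need A² ∫|f|² dz = 1, taking the integral from 0 to ∞.
Using ∫₀^∞ zⁿ e^(−αz) dz = n!/αⁿ⁺¹, the integral (without the A² prefactor) comes out to 45·λ^7/8.
Substituting λ = 1.56 gives A² = 0.007907, so A = 0.08892.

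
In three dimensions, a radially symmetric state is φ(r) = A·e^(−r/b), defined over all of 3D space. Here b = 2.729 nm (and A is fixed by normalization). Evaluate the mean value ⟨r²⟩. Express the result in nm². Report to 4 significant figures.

⟨r²⟩ = ∫ r^2 |φ|² 4πr² dr over the full domain.
The ratio of the moment integral to the normalization integral gives ⟨r²⟩ = 3·b^2.
Putting b = 2.729 gives 22.342.

⟨r^2⟩ ≈ 22.34 nm^2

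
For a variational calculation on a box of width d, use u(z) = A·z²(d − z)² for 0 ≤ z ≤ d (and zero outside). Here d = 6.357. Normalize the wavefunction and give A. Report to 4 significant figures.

A ≈ 0.006096

The normalization condition is ∫|u|² dz = 1 from 0 to d.
Carrying out the integral gives A² · d^9/630.
With d = 6.357: A² = 0.000037160 and A = 0.0060959.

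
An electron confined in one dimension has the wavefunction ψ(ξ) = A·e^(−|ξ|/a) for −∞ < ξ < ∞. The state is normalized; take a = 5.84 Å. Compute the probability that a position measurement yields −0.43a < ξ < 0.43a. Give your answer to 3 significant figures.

P ≈ 0.577

The probability is P = ∫ |ψ|² dξ over [−0.43a, 0.43a].
With A² fixed by ∫|ψ|² = 1, i.e. A² = (a)^(−1), substitute and integrate.
Both integrals are even about ξ = 0, so only the ξ ≥ 0 halves are needed (the factors of 2 cancel). In terms of u = ξ/a (A² and the length scale cancel between numerator and denominator), P = [∫_{0}^{0.43} e^(-2·u) du] / [∫_{0}^{∞} e^(-2·u) du].
With ∫ e^(-2·u) du = -e^(-2·u)/2 + C, the region integral is 1/2 - e^(-43/50)/2 and the full one is 1/2.
Evaluating gives P = 0.5768.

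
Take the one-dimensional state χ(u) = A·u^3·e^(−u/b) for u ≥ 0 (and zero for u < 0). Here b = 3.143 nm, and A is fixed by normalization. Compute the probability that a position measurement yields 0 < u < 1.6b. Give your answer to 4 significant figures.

P ≈ 0.04462

P = ∫_{0}^{1.6b} |χ(u)|² du.
Since A² = 1/(45·b^7/8), this is the region integral divided by the full normalization integral.
In terms of t = u/b (A² and the length scale cancel between numerator and denominator), P = [∫_{0}^{1.6} t^6·e^(-2·t) dt] / [∫_{0}^{∞} t^6·e^(-2·t) dt].
With ∫ t^6·e^(-2·t) dt = -(4·t^6 + 12·t^5 + 30·t^4 + 60·t^3 + 90·t^2 + 90·t + 45)·e^(-2·t)/8 + C, the region integral is ≈ 0.250982 and the full one is 45/8.
Taking the ratio, P = 0.044619.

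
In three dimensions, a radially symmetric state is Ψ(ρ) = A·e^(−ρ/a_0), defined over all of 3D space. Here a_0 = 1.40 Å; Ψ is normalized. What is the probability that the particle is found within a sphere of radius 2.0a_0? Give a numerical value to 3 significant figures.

With dV = 4πρ²dρ, the probability is ∫|Ψ|² dV over ρ ≤ 2.0a_0.
The full normalization integral is A²·[π·a_0^3] = 1, fixing A².
Substituting u = ρ/a_0, A², 4π and the length scale all cancel in the ratio: P = ∫_{0}^{2.0} u^2·e^(-2·u) du / ∫_{0}^{∞} u^2·e^(-2·u) du.
An antiderivative of u^2·e^(-2·u) is -(2·u^2 + 2·u + 1)·e^(-2·u)/4; evaluating from 0 to 2.0 gives 1/4 - 13·e^(-4)/4, while the full integral is 1/4.
Taking the ratio yields P = 0.7619.

P ≈ 0.762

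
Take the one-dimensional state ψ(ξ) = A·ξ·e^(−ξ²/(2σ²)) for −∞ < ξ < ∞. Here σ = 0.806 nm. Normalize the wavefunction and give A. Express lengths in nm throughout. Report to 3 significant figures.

Normalization requires ∫|ψ|² dξ = 1, integrated from −∞ to ∞.
With ∫_{−∞}^{∞} ξ^(2m) e^(−αξ²) dξ = (2m−1)!!·√π / (2^m α^(m+1/2)), ∫|ψ|² dξ = A²·(√(π)·σ^3/2).
Hence A² = 1/[√(π)·σ^3/2].
Plugging in σ = 0.806 yields A = 1.468.

A ≈ 1.47 nm^(-3/2)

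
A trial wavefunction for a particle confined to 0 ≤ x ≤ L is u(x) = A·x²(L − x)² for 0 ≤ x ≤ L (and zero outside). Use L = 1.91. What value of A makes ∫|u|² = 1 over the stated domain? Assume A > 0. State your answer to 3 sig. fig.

A ≈ 1.36

We need A² ∫|f|² dx = 1, taking the integral from 0 to L.
The integral (without the A² prefactor) comes out to L^9/630.
Setting this equal to 1 gives A² = 1/(L^9/630).
Plugging in L = 1.91 yields A = 1.365.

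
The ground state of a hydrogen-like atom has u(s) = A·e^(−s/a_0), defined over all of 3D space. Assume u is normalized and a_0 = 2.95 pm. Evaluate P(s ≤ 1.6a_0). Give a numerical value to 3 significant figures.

With dV = 4πs²ds, the probability is ∫|u|² dV over s ≤ 1.6a_0.
Normalization gives A² = 1/(π·a_0^3).
In terms of t = s/a_0 (A², 4π and the length scale all cancel between numerator and denominator), P = [∫_{0}^{1.6} t^2·e^(-2·t) dt] / [∫_{0}^{∞} t^2·e^(-2·t) dt].
An antiderivative of t^2·e^(-2·t) is -(2·t^2 + 2·t + 1)·e^(-2·t)/4; evaluating from 0 to 1.6 gives 1/4 - 233·e^(-16/5)/100, while the full integral is 1/4.
This evaluates to P = 0.6201.

P ≈ 0.620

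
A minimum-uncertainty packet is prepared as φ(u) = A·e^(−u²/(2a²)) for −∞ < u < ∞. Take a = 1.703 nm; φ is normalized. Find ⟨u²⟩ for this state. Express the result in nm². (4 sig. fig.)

By definition ⟨u²⟩ = ∫ u^2 |φ(u)|² du.
With ∫_{−∞}^{∞} u^(2m) e^(−αu²) du = (2m−1)!!·√π / (2^m α^(m+1/2)), since the A² factors cancel between numerator and denominator, ⟨u²⟩ = a^2/2.
Putting a = 1.703 gives 1.4501.

⟨u^2⟩ ≈ 1.450 nm^2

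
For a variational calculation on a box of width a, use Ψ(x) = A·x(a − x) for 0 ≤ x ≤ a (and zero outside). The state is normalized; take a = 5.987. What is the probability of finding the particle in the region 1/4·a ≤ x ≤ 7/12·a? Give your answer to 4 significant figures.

P ≈ 0.5499

|Ψ|² is the probability density, so P = ∫_{1/4·a}^{7/12·a} |Ψ|² dx.
The normalization integral ∫|Ψ|²dx over the whole domain equals a^5/30·A², and A² cancels in the ratio.
In terms of u = x/a (A² and the length scale cancel between numerator and denominator), P = [∫_{1/4}^{7/12} u^2·(1 - u)^2 du] / [∫_{0}^{1} u^2·(1 - u)^2 du].
An antiderivative of u^2·(1 - u)^2 is u^3·(6·u^2 - 15·u + 10)/30; evaluating from 1/4 to 7/12 gives ≈ 0.0183288, while the full integral is 1/30.
The result is P = 0.54986.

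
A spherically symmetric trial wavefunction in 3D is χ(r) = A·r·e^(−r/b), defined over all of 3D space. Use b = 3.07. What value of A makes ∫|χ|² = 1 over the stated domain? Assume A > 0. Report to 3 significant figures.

The normalization condition is ∫|χ|² 4πr² dr = 1 from 0 to ∞.
(Spherical symmetry: dV = 4πr² dr.)
∫|χ|² 4πr² dr = A²·(3·π·b^5).
Hence A² = 1/[3·π·b^5].
Substituting b = 3.07 gives A² = 0.0003891, so A = 0.01973.

A ≈ 0.0197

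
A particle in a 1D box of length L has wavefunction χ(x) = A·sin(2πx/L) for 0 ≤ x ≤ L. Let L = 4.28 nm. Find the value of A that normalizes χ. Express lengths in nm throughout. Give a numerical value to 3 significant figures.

We need A² ∫|f|² dx = 1, taking the integral from 0 to L.
With ∫₀^L sin²(nπx/L) dx = L/2, with χ = A·sin(2πx/L), the integral evaluates to A²·[L/2].
With L = 4.28: A² = 0.4673 and A = 0.6836.

A ≈ 0.684 nm^(-1/2)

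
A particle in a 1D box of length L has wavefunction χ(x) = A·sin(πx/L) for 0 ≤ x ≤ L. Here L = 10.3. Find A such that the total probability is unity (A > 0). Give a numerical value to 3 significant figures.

The normalization condition is ∫|χ|² dx = 1 from 0 to L.
Using sin²θ = (1 − cos 2θ)/2, with χ = A·sin(πx/L), the integral evaluates to A²·[L/2].
So A² = (L/2)^(−1).
With L = 10.3: A² = 0.1942 and A = 0.4407.

A ≈ 0.441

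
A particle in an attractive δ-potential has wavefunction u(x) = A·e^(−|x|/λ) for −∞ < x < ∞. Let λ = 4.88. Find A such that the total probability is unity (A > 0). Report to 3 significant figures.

The normalization condition is ∫|u|² dx = 1 from −∞ to ∞.
With ∫₀^∞ x^0 e^(−αx) dx = 0!/α^1, carrying out the integral gives A² · λ.
So A² = (λ)^(−1).
Substituting λ = 4.88 gives A² = 0.2049, so A = 0.4527.

A ≈ 0.453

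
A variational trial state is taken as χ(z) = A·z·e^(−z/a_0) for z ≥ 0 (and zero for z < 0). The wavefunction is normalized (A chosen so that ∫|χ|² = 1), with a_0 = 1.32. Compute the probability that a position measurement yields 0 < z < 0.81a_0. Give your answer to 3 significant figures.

P ≈ 0.222

P = ∫_{0}^{0.81a_0} |χ(z)|² dz.
Since A² = 1/(a_0^3/4), this is the region integral divided by the full normalization integral.
In terms of u = z/a_0 (A² and the length scale cancel between numerator and denominator), P = [∫_{0}^{0.81} u^2·e^(-2·u) du] / [∫_{0}^{∞} u^2·e^(-2·u) du].
With ∫ u^2·e^(-2·u) du = -(2·u^2 + 2·u + 1)·e^(-2·u)/4 + C, the region integral is ≈ 0.055456 and the full one is 1/4.
The result is P = 0.2218.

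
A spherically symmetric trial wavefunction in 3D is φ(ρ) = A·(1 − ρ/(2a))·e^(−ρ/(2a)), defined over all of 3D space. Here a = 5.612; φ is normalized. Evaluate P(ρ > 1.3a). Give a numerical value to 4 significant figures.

P ≈ 0.9544

With dV = 4πρ²dρ, the probability is ∫|φ|² dV over ρ > 1.3a.
A² is fixed by ∫₀^∞ 4πρ²|φ|² dρ = 1, i.e. A² = (8·π·a^3)^(−1).
In terms of u = ρ/a (A², 4π and the length scale all cancel between numerator and denominator), P = [∫_{1.3}^{∞} u^2·(1 - u/2)^2·e^(-u) du] / [∫_{0}^{∞} u^2·(1 - u/2)^2·e^(-u) du].
With ∫ u^2·(1 - u/2)^2·e^(-u) du = -(u^4/4 + u^2 + 2·u + 2)·e^(-u) + C, the region integral is ≈ 1.90882 and the full one is 2.
Taking the ratio yields P = 0.95441.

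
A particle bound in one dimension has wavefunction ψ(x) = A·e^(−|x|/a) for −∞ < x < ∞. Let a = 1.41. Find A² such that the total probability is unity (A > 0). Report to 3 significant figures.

Normalization requires ∫|ψ|² dx = 1, integrated from −∞ to ∞.
With ∫₀^∞ x^0 e^(−αx) dx = 0!/α^1, with ψ = A·e^(−|x|/a), the integral evaluates to A²·[a].
Hence A² = 1/[a].
Plugging in a = 1.41 yields A = 0.8422.

A^2 ≈ 0.709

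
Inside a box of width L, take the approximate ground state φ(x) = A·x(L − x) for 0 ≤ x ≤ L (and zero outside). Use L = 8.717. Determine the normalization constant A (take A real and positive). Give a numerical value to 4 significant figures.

We need A² ∫|f|² dx = 1, taking the integral from 0 to L.
With φ = A·x(L − x), the integral evaluates to A²·[L^5/30].
Setting this equal to 1 gives A² = 1/(L^5/30).
Substituting L = 8.717 gives A² = 0.00059605, so A = 0.024414.

A ≈ 0.02441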